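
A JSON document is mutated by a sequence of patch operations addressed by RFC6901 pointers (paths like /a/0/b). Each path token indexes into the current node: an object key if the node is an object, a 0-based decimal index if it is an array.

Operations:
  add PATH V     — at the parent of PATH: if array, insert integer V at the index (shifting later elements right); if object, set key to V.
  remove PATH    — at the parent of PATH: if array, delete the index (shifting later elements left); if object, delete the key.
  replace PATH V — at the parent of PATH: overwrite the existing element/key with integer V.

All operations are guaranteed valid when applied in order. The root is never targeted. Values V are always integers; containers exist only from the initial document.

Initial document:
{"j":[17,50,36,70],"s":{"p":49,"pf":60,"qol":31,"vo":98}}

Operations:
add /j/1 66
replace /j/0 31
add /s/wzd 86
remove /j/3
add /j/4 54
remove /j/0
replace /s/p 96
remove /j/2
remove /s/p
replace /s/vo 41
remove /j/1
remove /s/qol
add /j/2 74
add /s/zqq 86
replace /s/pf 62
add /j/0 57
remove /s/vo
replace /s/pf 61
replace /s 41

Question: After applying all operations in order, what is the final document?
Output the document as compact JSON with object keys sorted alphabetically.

After op 1 (add /j/1 66): {"j":[17,66,50,36,70],"s":{"p":49,"pf":60,"qol":31,"vo":98}}
After op 2 (replace /j/0 31): {"j":[31,66,50,36,70],"s":{"p":49,"pf":60,"qol":31,"vo":98}}
After op 3 (add /s/wzd 86): {"j":[31,66,50,36,70],"s":{"p":49,"pf":60,"qol":31,"vo":98,"wzd":86}}
After op 4 (remove /j/3): {"j":[31,66,50,70],"s":{"p":49,"pf":60,"qol":31,"vo":98,"wzd":86}}
After op 5 (add /j/4 54): {"j":[31,66,50,70,54],"s":{"p":49,"pf":60,"qol":31,"vo":98,"wzd":86}}
After op 6 (remove /j/0): {"j":[66,50,70,54],"s":{"p":49,"pf":60,"qol":31,"vo":98,"wzd":86}}
After op 7 (replace /s/p 96): {"j":[66,50,70,54],"s":{"p":96,"pf":60,"qol":31,"vo":98,"wzd":86}}
After op 8 (remove /j/2): {"j":[66,50,54],"s":{"p":96,"pf":60,"qol":31,"vo":98,"wzd":86}}
After op 9 (remove /s/p): {"j":[66,50,54],"s":{"pf":60,"qol":31,"vo":98,"wzd":86}}
After op 10 (replace /s/vo 41): {"j":[66,50,54],"s":{"pf":60,"qol":31,"vo":41,"wzd":86}}
After op 11 (remove /j/1): {"j":[66,54],"s":{"pf":60,"qol":31,"vo":41,"wzd":86}}
After op 12 (remove /s/qol): {"j":[66,54],"s":{"pf":60,"vo":41,"wzd":86}}
After op 13 (add /j/2 74): {"j":[66,54,74],"s":{"pf":60,"vo":41,"wzd":86}}
After op 14 (add /s/zqq 86): {"j":[66,54,74],"s":{"pf":60,"vo":41,"wzd":86,"zqq":86}}
After op 15 (replace /s/pf 62): {"j":[66,54,74],"s":{"pf":62,"vo":41,"wzd":86,"zqq":86}}
After op 16 (add /j/0 57): {"j":[57,66,54,74],"s":{"pf":62,"vo":41,"wzd":86,"zqq":86}}
After op 17 (remove /s/vo): {"j":[57,66,54,74],"s":{"pf":62,"wzd":86,"zqq":86}}
After op 18 (replace /s/pf 61): {"j":[57,66,54,74],"s":{"pf":61,"wzd":86,"zqq":86}}
After op 19 (replace /s 41): {"j":[57,66,54,74],"s":41}

Answer: {"j":[57,66,54,74],"s":41}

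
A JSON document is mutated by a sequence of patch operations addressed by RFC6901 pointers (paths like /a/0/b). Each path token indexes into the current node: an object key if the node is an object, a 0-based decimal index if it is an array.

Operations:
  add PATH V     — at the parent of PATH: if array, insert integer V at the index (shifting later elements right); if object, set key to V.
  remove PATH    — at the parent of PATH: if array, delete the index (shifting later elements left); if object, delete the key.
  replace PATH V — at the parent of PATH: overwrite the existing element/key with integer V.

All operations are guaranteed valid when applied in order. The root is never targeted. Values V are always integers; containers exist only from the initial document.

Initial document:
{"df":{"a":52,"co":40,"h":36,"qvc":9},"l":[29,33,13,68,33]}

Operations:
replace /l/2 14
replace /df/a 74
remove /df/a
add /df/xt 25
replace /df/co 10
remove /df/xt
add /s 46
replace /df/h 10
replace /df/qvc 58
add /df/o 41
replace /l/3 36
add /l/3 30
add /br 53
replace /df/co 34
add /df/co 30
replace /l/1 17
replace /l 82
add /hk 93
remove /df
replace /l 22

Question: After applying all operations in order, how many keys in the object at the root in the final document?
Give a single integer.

Answer: 4

Derivation:
After op 1 (replace /l/2 14): {"df":{"a":52,"co":40,"h":36,"qvc":9},"l":[29,33,14,68,33]}
After op 2 (replace /df/a 74): {"df":{"a":74,"co":40,"h":36,"qvc":9},"l":[29,33,14,68,33]}
After op 3 (remove /df/a): {"df":{"co":40,"h":36,"qvc":9},"l":[29,33,14,68,33]}
After op 4 (add /df/xt 25): {"df":{"co":40,"h":36,"qvc":9,"xt":25},"l":[29,33,14,68,33]}
After op 5 (replace /df/co 10): {"df":{"co":10,"h":36,"qvc":9,"xt":25},"l":[29,33,14,68,33]}
After op 6 (remove /df/xt): {"df":{"co":10,"h":36,"qvc":9},"l":[29,33,14,68,33]}
After op 7 (add /s 46): {"df":{"co":10,"h":36,"qvc":9},"l":[29,33,14,68,33],"s":46}
After op 8 (replace /df/h 10): {"df":{"co":10,"h":10,"qvc":9},"l":[29,33,14,68,33],"s":46}
After op 9 (replace /df/qvc 58): {"df":{"co":10,"h":10,"qvc":58},"l":[29,33,14,68,33],"s":46}
After op 10 (add /df/o 41): {"df":{"co":10,"h":10,"o":41,"qvc":58},"l":[29,33,14,68,33],"s":46}
After op 11 (replace /l/3 36): {"df":{"co":10,"h":10,"o":41,"qvc":58},"l":[29,33,14,36,33],"s":46}
After op 12 (add /l/3 30): {"df":{"co":10,"h":10,"o":41,"qvc":58},"l":[29,33,14,30,36,33],"s":46}
After op 13 (add /br 53): {"br":53,"df":{"co":10,"h":10,"o":41,"qvc":58},"l":[29,33,14,30,36,33],"s":46}
After op 14 (replace /df/co 34): {"br":53,"df":{"co":34,"h":10,"o":41,"qvc":58},"l":[29,33,14,30,36,33],"s":46}
After op 15 (add /df/co 30): {"br":53,"df":{"co":30,"h":10,"o":41,"qvc":58},"l":[29,33,14,30,36,33],"s":46}
After op 16 (replace /l/1 17): {"br":53,"df":{"co":30,"h":10,"o":41,"qvc":58},"l":[29,17,14,30,36,33],"s":46}
After op 17 (replace /l 82): {"br":53,"df":{"co":30,"h":10,"o":41,"qvc":58},"l":82,"s":46}
After op 18 (add /hk 93): {"br":53,"df":{"co":30,"h":10,"o":41,"qvc":58},"hk":93,"l":82,"s":46}
After op 19 (remove /df): {"br":53,"hk":93,"l":82,"s":46}
After op 20 (replace /l 22): {"br":53,"hk":93,"l":22,"s":46}
Size at the root: 4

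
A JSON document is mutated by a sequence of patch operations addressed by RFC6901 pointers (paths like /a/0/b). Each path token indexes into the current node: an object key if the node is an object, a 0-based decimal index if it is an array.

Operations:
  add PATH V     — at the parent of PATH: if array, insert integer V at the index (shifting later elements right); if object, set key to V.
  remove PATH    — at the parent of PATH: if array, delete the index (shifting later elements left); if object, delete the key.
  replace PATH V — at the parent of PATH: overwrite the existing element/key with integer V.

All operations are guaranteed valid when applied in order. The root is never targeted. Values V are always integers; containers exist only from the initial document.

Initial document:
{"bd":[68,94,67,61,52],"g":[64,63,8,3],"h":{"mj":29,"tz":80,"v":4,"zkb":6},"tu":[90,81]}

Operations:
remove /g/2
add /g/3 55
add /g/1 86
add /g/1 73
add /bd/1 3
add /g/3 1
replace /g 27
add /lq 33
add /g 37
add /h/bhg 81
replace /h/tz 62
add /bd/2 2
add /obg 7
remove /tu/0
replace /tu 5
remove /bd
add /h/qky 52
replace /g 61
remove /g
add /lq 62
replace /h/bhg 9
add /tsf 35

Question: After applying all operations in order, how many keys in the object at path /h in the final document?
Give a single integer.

After op 1 (remove /g/2): {"bd":[68,94,67,61,52],"g":[64,63,3],"h":{"mj":29,"tz":80,"v":4,"zkb":6},"tu":[90,81]}
After op 2 (add /g/3 55): {"bd":[68,94,67,61,52],"g":[64,63,3,55],"h":{"mj":29,"tz":80,"v":4,"zkb":6},"tu":[90,81]}
After op 3 (add /g/1 86): {"bd":[68,94,67,61,52],"g":[64,86,63,3,55],"h":{"mj":29,"tz":80,"v":4,"zkb":6},"tu":[90,81]}
After op 4 (add /g/1 73): {"bd":[68,94,67,61,52],"g":[64,73,86,63,3,55],"h":{"mj":29,"tz":80,"v":4,"zkb":6},"tu":[90,81]}
After op 5 (add /bd/1 3): {"bd":[68,3,94,67,61,52],"g":[64,73,86,63,3,55],"h":{"mj":29,"tz":80,"v":4,"zkb":6},"tu":[90,81]}
After op 6 (add /g/3 1): {"bd":[68,3,94,67,61,52],"g":[64,73,86,1,63,3,55],"h":{"mj":29,"tz":80,"v":4,"zkb":6},"tu":[90,81]}
After op 7 (replace /g 27): {"bd":[68,3,94,67,61,52],"g":27,"h":{"mj":29,"tz":80,"v":4,"zkb":6},"tu":[90,81]}
After op 8 (add /lq 33): {"bd":[68,3,94,67,61,52],"g":27,"h":{"mj":29,"tz":80,"v":4,"zkb":6},"lq":33,"tu":[90,81]}
After op 9 (add /g 37): {"bd":[68,3,94,67,61,52],"g":37,"h":{"mj":29,"tz":80,"v":4,"zkb":6},"lq":33,"tu":[90,81]}
After op 10 (add /h/bhg 81): {"bd":[68,3,94,67,61,52],"g":37,"h":{"bhg":81,"mj":29,"tz":80,"v":4,"zkb":6},"lq":33,"tu":[90,81]}
After op 11 (replace /h/tz 62): {"bd":[68,3,94,67,61,52],"g":37,"h":{"bhg":81,"mj":29,"tz":62,"v":4,"zkb":6},"lq":33,"tu":[90,81]}
After op 12 (add /bd/2 2): {"bd":[68,3,2,94,67,61,52],"g":37,"h":{"bhg":81,"mj":29,"tz":62,"v":4,"zkb":6},"lq":33,"tu":[90,81]}
After op 13 (add /obg 7): {"bd":[68,3,2,94,67,61,52],"g":37,"h":{"bhg":81,"mj":29,"tz":62,"v":4,"zkb":6},"lq":33,"obg":7,"tu":[90,81]}
After op 14 (remove /tu/0): {"bd":[68,3,2,94,67,61,52],"g":37,"h":{"bhg":81,"mj":29,"tz":62,"v":4,"zkb":6},"lq":33,"obg":7,"tu":[81]}
After op 15 (replace /tu 5): {"bd":[68,3,2,94,67,61,52],"g":37,"h":{"bhg":81,"mj":29,"tz":62,"v":4,"zkb":6},"lq":33,"obg":7,"tu":5}
After op 16 (remove /bd): {"g":37,"h":{"bhg":81,"mj":29,"tz":62,"v":4,"zkb":6},"lq":33,"obg":7,"tu":5}
After op 17 (add /h/qky 52): {"g":37,"h":{"bhg":81,"mj":29,"qky":52,"tz":62,"v":4,"zkb":6},"lq":33,"obg":7,"tu":5}
After op 18 (replace /g 61): {"g":61,"h":{"bhg":81,"mj":29,"qky":52,"tz":62,"v":4,"zkb":6},"lq":33,"obg":7,"tu":5}
After op 19 (remove /g): {"h":{"bhg":81,"mj":29,"qky":52,"tz":62,"v":4,"zkb":6},"lq":33,"obg":7,"tu":5}
After op 20 (add /lq 62): {"h":{"bhg":81,"mj":29,"qky":52,"tz":62,"v":4,"zkb":6},"lq":62,"obg":7,"tu":5}
After op 21 (replace /h/bhg 9): {"h":{"bhg":9,"mj":29,"qky":52,"tz":62,"v":4,"zkb":6},"lq":62,"obg":7,"tu":5}
After op 22 (add /tsf 35): {"h":{"bhg":9,"mj":29,"qky":52,"tz":62,"v":4,"zkb":6},"lq":62,"obg":7,"tsf":35,"tu":5}
Size at path /h: 6

Answer: 6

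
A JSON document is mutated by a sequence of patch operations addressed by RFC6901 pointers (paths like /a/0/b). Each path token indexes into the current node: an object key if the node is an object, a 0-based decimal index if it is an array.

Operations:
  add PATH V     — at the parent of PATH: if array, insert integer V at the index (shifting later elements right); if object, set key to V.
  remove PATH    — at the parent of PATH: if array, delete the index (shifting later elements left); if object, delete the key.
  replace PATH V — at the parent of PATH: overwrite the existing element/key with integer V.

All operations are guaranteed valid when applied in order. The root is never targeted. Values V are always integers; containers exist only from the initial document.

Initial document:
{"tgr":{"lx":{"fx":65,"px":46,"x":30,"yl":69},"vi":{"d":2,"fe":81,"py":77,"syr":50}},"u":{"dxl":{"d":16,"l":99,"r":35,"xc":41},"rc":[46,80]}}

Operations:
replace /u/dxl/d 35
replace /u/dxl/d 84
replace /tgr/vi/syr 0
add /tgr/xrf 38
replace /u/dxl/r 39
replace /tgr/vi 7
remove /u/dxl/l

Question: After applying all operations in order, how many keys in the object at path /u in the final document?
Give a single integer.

After op 1 (replace /u/dxl/d 35): {"tgr":{"lx":{"fx":65,"px":46,"x":30,"yl":69},"vi":{"d":2,"fe":81,"py":77,"syr":50}},"u":{"dxl":{"d":35,"l":99,"r":35,"xc":41},"rc":[46,80]}}
After op 2 (replace /u/dxl/d 84): {"tgr":{"lx":{"fx":65,"px":46,"x":30,"yl":69},"vi":{"d":2,"fe":81,"py":77,"syr":50}},"u":{"dxl":{"d":84,"l":99,"r":35,"xc":41},"rc":[46,80]}}
After op 3 (replace /tgr/vi/syr 0): {"tgr":{"lx":{"fx":65,"px":46,"x":30,"yl":69},"vi":{"d":2,"fe":81,"py":77,"syr":0}},"u":{"dxl":{"d":84,"l":99,"r":35,"xc":41},"rc":[46,80]}}
After op 4 (add /tgr/xrf 38): {"tgr":{"lx":{"fx":65,"px":46,"x":30,"yl":69},"vi":{"d":2,"fe":81,"py":77,"syr":0},"xrf":38},"u":{"dxl":{"d":84,"l":99,"r":35,"xc":41},"rc":[46,80]}}
After op 5 (replace /u/dxl/r 39): {"tgr":{"lx":{"fx":65,"px":46,"x":30,"yl":69},"vi":{"d":2,"fe":81,"py":77,"syr":0},"xrf":38},"u":{"dxl":{"d":84,"l":99,"r":39,"xc":41},"rc":[46,80]}}
After op 6 (replace /tgr/vi 7): {"tgr":{"lx":{"fx":65,"px":46,"x":30,"yl":69},"vi":7,"xrf":38},"u":{"dxl":{"d":84,"l":99,"r":39,"xc":41},"rc":[46,80]}}
After op 7 (remove /u/dxl/l): {"tgr":{"lx":{"fx":65,"px":46,"x":30,"yl":69},"vi":7,"xrf":38},"u":{"dxl":{"d":84,"r":39,"xc":41},"rc":[46,80]}}
Size at path /u: 2

Answer: 2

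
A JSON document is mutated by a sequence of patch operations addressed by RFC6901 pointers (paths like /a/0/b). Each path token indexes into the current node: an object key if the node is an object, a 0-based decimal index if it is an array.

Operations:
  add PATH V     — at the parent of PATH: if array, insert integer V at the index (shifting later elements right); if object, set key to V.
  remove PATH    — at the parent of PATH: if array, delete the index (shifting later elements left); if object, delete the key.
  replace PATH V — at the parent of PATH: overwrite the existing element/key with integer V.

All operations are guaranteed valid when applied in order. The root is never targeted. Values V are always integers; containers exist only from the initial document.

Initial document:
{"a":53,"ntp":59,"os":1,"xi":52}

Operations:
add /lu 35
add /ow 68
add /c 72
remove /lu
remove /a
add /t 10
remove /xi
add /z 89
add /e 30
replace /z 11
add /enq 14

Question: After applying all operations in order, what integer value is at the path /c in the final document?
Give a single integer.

After op 1 (add /lu 35): {"a":53,"lu":35,"ntp":59,"os":1,"xi":52}
After op 2 (add /ow 68): {"a":53,"lu":35,"ntp":59,"os":1,"ow":68,"xi":52}
After op 3 (add /c 72): {"a":53,"c":72,"lu":35,"ntp":59,"os":1,"ow":68,"xi":52}
After op 4 (remove /lu): {"a":53,"c":72,"ntp":59,"os":1,"ow":68,"xi":52}
After op 5 (remove /a): {"c":72,"ntp":59,"os":1,"ow":68,"xi":52}
After op 6 (add /t 10): {"c":72,"ntp":59,"os":1,"ow":68,"t":10,"xi":52}
After op 7 (remove /xi): {"c":72,"ntp":59,"os":1,"ow":68,"t":10}
After op 8 (add /z 89): {"c":72,"ntp":59,"os":1,"ow":68,"t":10,"z":89}
After op 9 (add /e 30): {"c":72,"e":30,"ntp":59,"os":1,"ow":68,"t":10,"z":89}
After op 10 (replace /z 11): {"c":72,"e":30,"ntp":59,"os":1,"ow":68,"t":10,"z":11}
After op 11 (add /enq 14): {"c":72,"e":30,"enq":14,"ntp":59,"os":1,"ow":68,"t":10,"z":11}
Value at /c: 72

Answer: 72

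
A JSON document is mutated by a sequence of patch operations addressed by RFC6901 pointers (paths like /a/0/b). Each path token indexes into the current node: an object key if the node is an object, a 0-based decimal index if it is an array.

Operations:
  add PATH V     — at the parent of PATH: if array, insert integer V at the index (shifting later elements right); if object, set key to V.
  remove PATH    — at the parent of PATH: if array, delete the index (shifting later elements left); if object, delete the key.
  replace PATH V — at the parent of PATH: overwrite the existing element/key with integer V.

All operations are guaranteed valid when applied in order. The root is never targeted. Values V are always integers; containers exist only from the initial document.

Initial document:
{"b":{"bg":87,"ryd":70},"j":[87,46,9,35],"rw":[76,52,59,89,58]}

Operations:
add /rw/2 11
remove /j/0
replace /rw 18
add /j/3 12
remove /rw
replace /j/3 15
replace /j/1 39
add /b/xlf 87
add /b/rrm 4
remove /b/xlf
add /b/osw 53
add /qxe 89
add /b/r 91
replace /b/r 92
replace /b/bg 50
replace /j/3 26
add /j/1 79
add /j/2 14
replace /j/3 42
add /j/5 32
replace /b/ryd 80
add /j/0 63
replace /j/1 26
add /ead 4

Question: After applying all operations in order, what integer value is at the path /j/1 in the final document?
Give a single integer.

Answer: 26

Derivation:
After op 1 (add /rw/2 11): {"b":{"bg":87,"ryd":70},"j":[87,46,9,35],"rw":[76,52,11,59,89,58]}
After op 2 (remove /j/0): {"b":{"bg":87,"ryd":70},"j":[46,9,35],"rw":[76,52,11,59,89,58]}
After op 3 (replace /rw 18): {"b":{"bg":87,"ryd":70},"j":[46,9,35],"rw":18}
After op 4 (add /j/3 12): {"b":{"bg":87,"ryd":70},"j":[46,9,35,12],"rw":18}
After op 5 (remove /rw): {"b":{"bg":87,"ryd":70},"j":[46,9,35,12]}
After op 6 (replace /j/3 15): {"b":{"bg":87,"ryd":70},"j":[46,9,35,15]}
After op 7 (replace /j/1 39): {"b":{"bg":87,"ryd":70},"j":[46,39,35,15]}
After op 8 (add /b/xlf 87): {"b":{"bg":87,"ryd":70,"xlf":87},"j":[46,39,35,15]}
After op 9 (add /b/rrm 4): {"b":{"bg":87,"rrm":4,"ryd":70,"xlf":87},"j":[46,39,35,15]}
After op 10 (remove /b/xlf): {"b":{"bg":87,"rrm":4,"ryd":70},"j":[46,39,35,15]}
After op 11 (add /b/osw 53): {"b":{"bg":87,"osw":53,"rrm":4,"ryd":70},"j":[46,39,35,15]}
After op 12 (add /qxe 89): {"b":{"bg":87,"osw":53,"rrm":4,"ryd":70},"j":[46,39,35,15],"qxe":89}
After op 13 (add /b/r 91): {"b":{"bg":87,"osw":53,"r":91,"rrm":4,"ryd":70},"j":[46,39,35,15],"qxe":89}
After op 14 (replace /b/r 92): {"b":{"bg":87,"osw":53,"r":92,"rrm":4,"ryd":70},"j":[46,39,35,15],"qxe":89}
After op 15 (replace /b/bg 50): {"b":{"bg":50,"osw":53,"r":92,"rrm":4,"ryd":70},"j":[46,39,35,15],"qxe":89}
After op 16 (replace /j/3 26): {"b":{"bg":50,"osw":53,"r":92,"rrm":4,"ryd":70},"j":[46,39,35,26],"qxe":89}
After op 17 (add /j/1 79): {"b":{"bg":50,"osw":53,"r":92,"rrm":4,"ryd":70},"j":[46,79,39,35,26],"qxe":89}
After op 18 (add /j/2 14): {"b":{"bg":50,"osw":53,"r":92,"rrm":4,"ryd":70},"j":[46,79,14,39,35,26],"qxe":89}
After op 19 (replace /j/3 42): {"b":{"bg":50,"osw":53,"r":92,"rrm":4,"ryd":70},"j":[46,79,14,42,35,26],"qxe":89}
After op 20 (add /j/5 32): {"b":{"bg":50,"osw":53,"r":92,"rrm":4,"ryd":70},"j":[46,79,14,42,35,32,26],"qxe":89}
After op 21 (replace /b/ryd 80): {"b":{"bg":50,"osw":53,"r":92,"rrm":4,"ryd":80},"j":[46,79,14,42,35,32,26],"qxe":89}
After op 22 (add /j/0 63): {"b":{"bg":50,"osw":53,"r":92,"rrm":4,"ryd":80},"j":[63,46,79,14,42,35,32,26],"qxe":89}
After op 23 (replace /j/1 26): {"b":{"bg":50,"osw":53,"r":92,"rrm":4,"ryd":80},"j":[63,26,79,14,42,35,32,26],"qxe":89}
After op 24 (add /ead 4): {"b":{"bg":50,"osw":53,"r":92,"rrm":4,"ryd":80},"ead":4,"j":[63,26,79,14,42,35,32,26],"qxe":89}
Value at /j/1: 26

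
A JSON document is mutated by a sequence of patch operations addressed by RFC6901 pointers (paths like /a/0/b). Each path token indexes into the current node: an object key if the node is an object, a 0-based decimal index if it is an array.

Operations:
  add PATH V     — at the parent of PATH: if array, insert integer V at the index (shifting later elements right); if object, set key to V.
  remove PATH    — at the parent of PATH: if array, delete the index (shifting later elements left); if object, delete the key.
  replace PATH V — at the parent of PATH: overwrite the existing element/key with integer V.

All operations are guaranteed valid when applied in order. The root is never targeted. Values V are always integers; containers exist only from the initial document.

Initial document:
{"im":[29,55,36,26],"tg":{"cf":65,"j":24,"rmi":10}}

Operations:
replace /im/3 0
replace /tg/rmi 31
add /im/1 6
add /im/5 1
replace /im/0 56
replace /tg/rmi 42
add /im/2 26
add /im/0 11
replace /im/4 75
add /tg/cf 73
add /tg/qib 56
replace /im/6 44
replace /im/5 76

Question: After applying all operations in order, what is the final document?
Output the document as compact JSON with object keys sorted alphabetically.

After op 1 (replace /im/3 0): {"im":[29,55,36,0],"tg":{"cf":65,"j":24,"rmi":10}}
After op 2 (replace /tg/rmi 31): {"im":[29,55,36,0],"tg":{"cf":65,"j":24,"rmi":31}}
After op 3 (add /im/1 6): {"im":[29,6,55,36,0],"tg":{"cf":65,"j":24,"rmi":31}}
After op 4 (add /im/5 1): {"im":[29,6,55,36,0,1],"tg":{"cf":65,"j":24,"rmi":31}}
After op 5 (replace /im/0 56): {"im":[56,6,55,36,0,1],"tg":{"cf":65,"j":24,"rmi":31}}
After op 6 (replace /tg/rmi 42): {"im":[56,6,55,36,0,1],"tg":{"cf":65,"j":24,"rmi":42}}
After op 7 (add /im/2 26): {"im":[56,6,26,55,36,0,1],"tg":{"cf":65,"j":24,"rmi":42}}
After op 8 (add /im/0 11): {"im":[11,56,6,26,55,36,0,1],"tg":{"cf":65,"j":24,"rmi":42}}
After op 9 (replace /im/4 75): {"im":[11,56,6,26,75,36,0,1],"tg":{"cf":65,"j":24,"rmi":42}}
After op 10 (add /tg/cf 73): {"im":[11,56,6,26,75,36,0,1],"tg":{"cf":73,"j":24,"rmi":42}}
After op 11 (add /tg/qib 56): {"im":[11,56,6,26,75,36,0,1],"tg":{"cf":73,"j":24,"qib":56,"rmi":42}}
After op 12 (replace /im/6 44): {"im":[11,56,6,26,75,36,44,1],"tg":{"cf":73,"j":24,"qib":56,"rmi":42}}
After op 13 (replace /im/5 76): {"im":[11,56,6,26,75,76,44,1],"tg":{"cf":73,"j":24,"qib":56,"rmi":42}}

Answer: {"im":[11,56,6,26,75,76,44,1],"tg":{"cf":73,"j":24,"qib":56,"rmi":42}}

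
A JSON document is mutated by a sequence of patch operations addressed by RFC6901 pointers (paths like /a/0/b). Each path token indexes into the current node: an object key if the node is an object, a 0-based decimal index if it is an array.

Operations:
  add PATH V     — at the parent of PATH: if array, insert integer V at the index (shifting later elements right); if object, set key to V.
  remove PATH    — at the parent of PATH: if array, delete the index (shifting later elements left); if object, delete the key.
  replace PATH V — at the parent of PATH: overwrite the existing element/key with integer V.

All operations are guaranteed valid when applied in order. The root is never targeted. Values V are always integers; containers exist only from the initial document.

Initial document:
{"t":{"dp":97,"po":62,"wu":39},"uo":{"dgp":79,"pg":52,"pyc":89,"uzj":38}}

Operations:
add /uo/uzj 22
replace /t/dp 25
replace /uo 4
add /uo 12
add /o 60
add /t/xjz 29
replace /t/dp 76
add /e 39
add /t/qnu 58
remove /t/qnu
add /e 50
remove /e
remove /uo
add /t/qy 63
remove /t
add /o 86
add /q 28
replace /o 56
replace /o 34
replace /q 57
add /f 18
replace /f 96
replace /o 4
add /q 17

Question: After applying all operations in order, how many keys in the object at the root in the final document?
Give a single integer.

After op 1 (add /uo/uzj 22): {"t":{"dp":97,"po":62,"wu":39},"uo":{"dgp":79,"pg":52,"pyc":89,"uzj":22}}
After op 2 (replace /t/dp 25): {"t":{"dp":25,"po":62,"wu":39},"uo":{"dgp":79,"pg":52,"pyc":89,"uzj":22}}
After op 3 (replace /uo 4): {"t":{"dp":25,"po":62,"wu":39},"uo":4}
After op 4 (add /uo 12): {"t":{"dp":25,"po":62,"wu":39},"uo":12}
After op 5 (add /o 60): {"o":60,"t":{"dp":25,"po":62,"wu":39},"uo":12}
After op 6 (add /t/xjz 29): {"o":60,"t":{"dp":25,"po":62,"wu":39,"xjz":29},"uo":12}
After op 7 (replace /t/dp 76): {"o":60,"t":{"dp":76,"po":62,"wu":39,"xjz":29},"uo":12}
After op 8 (add /e 39): {"e":39,"o":60,"t":{"dp":76,"po":62,"wu":39,"xjz":29},"uo":12}
After op 9 (add /t/qnu 58): {"e":39,"o":60,"t":{"dp":76,"po":62,"qnu":58,"wu":39,"xjz":29},"uo":12}
After op 10 (remove /t/qnu): {"e":39,"o":60,"t":{"dp":76,"po":62,"wu":39,"xjz":29},"uo":12}
After op 11 (add /e 50): {"e":50,"o":60,"t":{"dp":76,"po":62,"wu":39,"xjz":29},"uo":12}
After op 12 (remove /e): {"o":60,"t":{"dp":76,"po":62,"wu":39,"xjz":29},"uo":12}
After op 13 (remove /uo): {"o":60,"t":{"dp":76,"po":62,"wu":39,"xjz":29}}
After op 14 (add /t/qy 63): {"o":60,"t":{"dp":76,"po":62,"qy":63,"wu":39,"xjz":29}}
After op 15 (remove /t): {"o":60}
After op 16 (add /o 86): {"o":86}
After op 17 (add /q 28): {"o":86,"q":28}
After op 18 (replace /o 56): {"o":56,"q":28}
After op 19 (replace /o 34): {"o":34,"q":28}
After op 20 (replace /q 57): {"o":34,"q":57}
After op 21 (add /f 18): {"f":18,"o":34,"q":57}
After op 22 (replace /f 96): {"f":96,"o":34,"q":57}
After op 23 (replace /o 4): {"f":96,"o":4,"q":57}
After op 24 (add /q 17): {"f":96,"o":4,"q":17}
Size at the root: 3

Answer: 3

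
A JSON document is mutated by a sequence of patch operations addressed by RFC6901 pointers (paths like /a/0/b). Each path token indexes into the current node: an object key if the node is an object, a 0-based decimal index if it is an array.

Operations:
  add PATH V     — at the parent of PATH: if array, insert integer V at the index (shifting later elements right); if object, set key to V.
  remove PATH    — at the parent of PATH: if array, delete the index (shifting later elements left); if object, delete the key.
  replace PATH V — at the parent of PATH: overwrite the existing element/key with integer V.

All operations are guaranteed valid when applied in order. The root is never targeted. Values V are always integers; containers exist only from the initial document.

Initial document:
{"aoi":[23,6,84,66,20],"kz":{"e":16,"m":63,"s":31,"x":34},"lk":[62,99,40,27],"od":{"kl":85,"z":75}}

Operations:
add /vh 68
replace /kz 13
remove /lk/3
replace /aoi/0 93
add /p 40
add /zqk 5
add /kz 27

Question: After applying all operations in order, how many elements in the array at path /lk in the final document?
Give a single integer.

Answer: 3

Derivation:
After op 1 (add /vh 68): {"aoi":[23,6,84,66,20],"kz":{"e":16,"m":63,"s":31,"x":34},"lk":[62,99,40,27],"od":{"kl":85,"z":75},"vh":68}
After op 2 (replace /kz 13): {"aoi":[23,6,84,66,20],"kz":13,"lk":[62,99,40,27],"od":{"kl":85,"z":75},"vh":68}
After op 3 (remove /lk/3): {"aoi":[23,6,84,66,20],"kz":13,"lk":[62,99,40],"od":{"kl":85,"z":75},"vh":68}
After op 4 (replace /aoi/0 93): {"aoi":[93,6,84,66,20],"kz":13,"lk":[62,99,40],"od":{"kl":85,"z":75},"vh":68}
After op 5 (add /p 40): {"aoi":[93,6,84,66,20],"kz":13,"lk":[62,99,40],"od":{"kl":85,"z":75},"p":40,"vh":68}
After op 6 (add /zqk 5): {"aoi":[93,6,84,66,20],"kz":13,"lk":[62,99,40],"od":{"kl":85,"z":75},"p":40,"vh":68,"zqk":5}
After op 7 (add /kz 27): {"aoi":[93,6,84,66,20],"kz":27,"lk":[62,99,40],"od":{"kl":85,"z":75},"p":40,"vh":68,"zqk":5}
Size at path /lk: 3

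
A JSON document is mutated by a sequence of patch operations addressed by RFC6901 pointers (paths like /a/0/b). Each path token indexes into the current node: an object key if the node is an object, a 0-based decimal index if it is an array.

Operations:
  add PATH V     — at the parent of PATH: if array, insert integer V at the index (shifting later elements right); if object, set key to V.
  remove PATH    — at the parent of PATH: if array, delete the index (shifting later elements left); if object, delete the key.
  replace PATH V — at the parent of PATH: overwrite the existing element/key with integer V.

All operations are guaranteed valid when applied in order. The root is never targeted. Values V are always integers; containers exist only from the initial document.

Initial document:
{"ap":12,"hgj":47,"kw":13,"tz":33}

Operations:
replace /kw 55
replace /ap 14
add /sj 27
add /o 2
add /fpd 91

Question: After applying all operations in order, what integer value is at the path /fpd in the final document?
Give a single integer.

Answer: 91

Derivation:
After op 1 (replace /kw 55): {"ap":12,"hgj":47,"kw":55,"tz":33}
After op 2 (replace /ap 14): {"ap":14,"hgj":47,"kw":55,"tz":33}
After op 3 (add /sj 27): {"ap":14,"hgj":47,"kw":55,"sj":27,"tz":33}
After op 4 (add /o 2): {"ap":14,"hgj":47,"kw":55,"o":2,"sj":27,"tz":33}
After op 5 (add /fpd 91): {"ap":14,"fpd":91,"hgj":47,"kw":55,"o":2,"sj":27,"tz":33}
Value at /fpd: 91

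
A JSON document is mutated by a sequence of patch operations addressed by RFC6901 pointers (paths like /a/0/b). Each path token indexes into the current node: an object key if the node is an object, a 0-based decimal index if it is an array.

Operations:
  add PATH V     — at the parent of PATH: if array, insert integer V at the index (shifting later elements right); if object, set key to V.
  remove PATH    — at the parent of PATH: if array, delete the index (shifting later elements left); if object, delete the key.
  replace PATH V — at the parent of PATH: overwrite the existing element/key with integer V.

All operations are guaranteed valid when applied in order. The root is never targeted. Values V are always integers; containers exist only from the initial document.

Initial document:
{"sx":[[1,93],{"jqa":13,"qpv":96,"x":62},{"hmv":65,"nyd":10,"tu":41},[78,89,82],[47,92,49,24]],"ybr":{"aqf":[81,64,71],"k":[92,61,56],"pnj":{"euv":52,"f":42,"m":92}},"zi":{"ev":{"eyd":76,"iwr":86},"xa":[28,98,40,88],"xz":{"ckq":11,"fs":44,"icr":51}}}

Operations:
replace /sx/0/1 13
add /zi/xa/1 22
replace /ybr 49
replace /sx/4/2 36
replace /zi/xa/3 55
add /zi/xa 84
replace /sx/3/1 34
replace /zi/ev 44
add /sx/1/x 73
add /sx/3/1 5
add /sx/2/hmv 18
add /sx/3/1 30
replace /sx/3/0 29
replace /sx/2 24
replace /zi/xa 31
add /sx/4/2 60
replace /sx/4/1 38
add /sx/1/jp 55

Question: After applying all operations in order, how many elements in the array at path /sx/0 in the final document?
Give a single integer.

Answer: 2

Derivation:
After op 1 (replace /sx/0/1 13): {"sx":[[1,13],{"jqa":13,"qpv":96,"x":62},{"hmv":65,"nyd":10,"tu":41},[78,89,82],[47,92,49,24]],"ybr":{"aqf":[81,64,71],"k":[92,61,56],"pnj":{"euv":52,"f":42,"m":92}},"zi":{"ev":{"eyd":76,"iwr":86},"xa":[28,98,40,88],"xz":{"ckq":11,"fs":44,"icr":51}}}
After op 2 (add /zi/xa/1 22): {"sx":[[1,13],{"jqa":13,"qpv":96,"x":62},{"hmv":65,"nyd":10,"tu":41},[78,89,82],[47,92,49,24]],"ybr":{"aqf":[81,64,71],"k":[92,61,56],"pnj":{"euv":52,"f":42,"m":92}},"zi":{"ev":{"eyd":76,"iwr":86},"xa":[28,22,98,40,88],"xz":{"ckq":11,"fs":44,"icr":51}}}
After op 3 (replace /ybr 49): {"sx":[[1,13],{"jqa":13,"qpv":96,"x":62},{"hmv":65,"nyd":10,"tu":41},[78,89,82],[47,92,49,24]],"ybr":49,"zi":{"ev":{"eyd":76,"iwr":86},"xa":[28,22,98,40,88],"xz":{"ckq":11,"fs":44,"icr":51}}}
After op 4 (replace /sx/4/2 36): {"sx":[[1,13],{"jqa":13,"qpv":96,"x":62},{"hmv":65,"nyd":10,"tu":41},[78,89,82],[47,92,36,24]],"ybr":49,"zi":{"ev":{"eyd":76,"iwr":86},"xa":[28,22,98,40,88],"xz":{"ckq":11,"fs":44,"icr":51}}}
After op 5 (replace /zi/xa/3 55): {"sx":[[1,13],{"jqa":13,"qpv":96,"x":62},{"hmv":65,"nyd":10,"tu":41},[78,89,82],[47,92,36,24]],"ybr":49,"zi":{"ev":{"eyd":76,"iwr":86},"xa":[28,22,98,55,88],"xz":{"ckq":11,"fs":44,"icr":51}}}
After op 6 (add /zi/xa 84): {"sx":[[1,13],{"jqa":13,"qpv":96,"x":62},{"hmv":65,"nyd":10,"tu":41},[78,89,82],[47,92,36,24]],"ybr":49,"zi":{"ev":{"eyd":76,"iwr":86},"xa":84,"xz":{"ckq":11,"fs":44,"icr":51}}}
After op 7 (replace /sx/3/1 34): {"sx":[[1,13],{"jqa":13,"qpv":96,"x":62},{"hmv":65,"nyd":10,"tu":41},[78,34,82],[47,92,36,24]],"ybr":49,"zi":{"ev":{"eyd":76,"iwr":86},"xa":84,"xz":{"ckq":11,"fs":44,"icr":51}}}
After op 8 (replace /zi/ev 44): {"sx":[[1,13],{"jqa":13,"qpv":96,"x":62},{"hmv":65,"nyd":10,"tu":41},[78,34,82],[47,92,36,24]],"ybr":49,"zi":{"ev":44,"xa":84,"xz":{"ckq":11,"fs":44,"icr":51}}}
After op 9 (add /sx/1/x 73): {"sx":[[1,13],{"jqa":13,"qpv":96,"x":73},{"hmv":65,"nyd":10,"tu":41},[78,34,82],[47,92,36,24]],"ybr":49,"zi":{"ev":44,"xa":84,"xz":{"ckq":11,"fs":44,"icr":51}}}
After op 10 (add /sx/3/1 5): {"sx":[[1,13],{"jqa":13,"qpv":96,"x":73},{"hmv":65,"nyd":10,"tu":41},[78,5,34,82],[47,92,36,24]],"ybr":49,"zi":{"ev":44,"xa":84,"xz":{"ckq":11,"fs":44,"icr":51}}}
After op 11 (add /sx/2/hmv 18): {"sx":[[1,13],{"jqa":13,"qpv":96,"x":73},{"hmv":18,"nyd":10,"tu":41},[78,5,34,82],[47,92,36,24]],"ybr":49,"zi":{"ev":44,"xa":84,"xz":{"ckq":11,"fs":44,"icr":51}}}
After op 12 (add /sx/3/1 30): {"sx":[[1,13],{"jqa":13,"qpv":96,"x":73},{"hmv":18,"nyd":10,"tu":41},[78,30,5,34,82],[47,92,36,24]],"ybr":49,"zi":{"ev":44,"xa":84,"xz":{"ckq":11,"fs":44,"icr":51}}}
After op 13 (replace /sx/3/0 29): {"sx":[[1,13],{"jqa":13,"qpv":96,"x":73},{"hmv":18,"nyd":10,"tu":41},[29,30,5,34,82],[47,92,36,24]],"ybr":49,"zi":{"ev":44,"xa":84,"xz":{"ckq":11,"fs":44,"icr":51}}}
After op 14 (replace /sx/2 24): {"sx":[[1,13],{"jqa":13,"qpv":96,"x":73},24,[29,30,5,34,82],[47,92,36,24]],"ybr":49,"zi":{"ev":44,"xa":84,"xz":{"ckq":11,"fs":44,"icr":51}}}
After op 15 (replace /zi/xa 31): {"sx":[[1,13],{"jqa":13,"qpv":96,"x":73},24,[29,30,5,34,82],[47,92,36,24]],"ybr":49,"zi":{"ev":44,"xa":31,"xz":{"ckq":11,"fs":44,"icr":51}}}
After op 16 (add /sx/4/2 60): {"sx":[[1,13],{"jqa":13,"qpv":96,"x":73},24,[29,30,5,34,82],[47,92,60,36,24]],"ybr":49,"zi":{"ev":44,"xa":31,"xz":{"ckq":11,"fs":44,"icr":51}}}
After op 17 (replace /sx/4/1 38): {"sx":[[1,13],{"jqa":13,"qpv":96,"x":73},24,[29,30,5,34,82],[47,38,60,36,24]],"ybr":49,"zi":{"ev":44,"xa":31,"xz":{"ckq":11,"fs":44,"icr":51}}}
After op 18 (add /sx/1/jp 55): {"sx":[[1,13],{"jp":55,"jqa":13,"qpv":96,"x":73},24,[29,30,5,34,82],[47,38,60,36,24]],"ybr":49,"zi":{"ev":44,"xa":31,"xz":{"ckq":11,"fs":44,"icr":51}}}
Size at path /sx/0: 2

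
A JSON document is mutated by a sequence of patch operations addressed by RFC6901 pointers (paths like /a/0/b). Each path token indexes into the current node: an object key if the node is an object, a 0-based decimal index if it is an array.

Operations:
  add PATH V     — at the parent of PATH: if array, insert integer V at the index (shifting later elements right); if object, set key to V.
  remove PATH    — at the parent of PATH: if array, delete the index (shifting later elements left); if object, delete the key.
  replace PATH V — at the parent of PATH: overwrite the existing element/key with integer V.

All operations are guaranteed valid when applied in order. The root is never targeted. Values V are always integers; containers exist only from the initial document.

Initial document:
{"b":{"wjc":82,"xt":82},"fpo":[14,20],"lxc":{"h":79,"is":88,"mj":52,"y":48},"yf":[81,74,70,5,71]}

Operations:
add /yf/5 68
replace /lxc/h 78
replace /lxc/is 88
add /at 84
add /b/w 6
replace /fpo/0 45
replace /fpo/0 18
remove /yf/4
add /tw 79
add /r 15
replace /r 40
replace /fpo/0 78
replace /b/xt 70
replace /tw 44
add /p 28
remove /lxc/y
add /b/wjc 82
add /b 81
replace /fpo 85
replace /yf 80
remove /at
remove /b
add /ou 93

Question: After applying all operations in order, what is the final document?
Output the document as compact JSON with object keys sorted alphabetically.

Answer: {"fpo":85,"lxc":{"h":78,"is":88,"mj":52},"ou":93,"p":28,"r":40,"tw":44,"yf":80}

Derivation:
After op 1 (add /yf/5 68): {"b":{"wjc":82,"xt":82},"fpo":[14,20],"lxc":{"h":79,"is":88,"mj":52,"y":48},"yf":[81,74,70,5,71,68]}
After op 2 (replace /lxc/h 78): {"b":{"wjc":82,"xt":82},"fpo":[14,20],"lxc":{"h":78,"is":88,"mj":52,"y":48},"yf":[81,74,70,5,71,68]}
After op 3 (replace /lxc/is 88): {"b":{"wjc":82,"xt":82},"fpo":[14,20],"lxc":{"h":78,"is":88,"mj":52,"y":48},"yf":[81,74,70,5,71,68]}
After op 4 (add /at 84): {"at":84,"b":{"wjc":82,"xt":82},"fpo":[14,20],"lxc":{"h":78,"is":88,"mj":52,"y":48},"yf":[81,74,70,5,71,68]}
After op 5 (add /b/w 6): {"at":84,"b":{"w":6,"wjc":82,"xt":82},"fpo":[14,20],"lxc":{"h":78,"is":88,"mj":52,"y":48},"yf":[81,74,70,5,71,68]}
After op 6 (replace /fpo/0 45): {"at":84,"b":{"w":6,"wjc":82,"xt":82},"fpo":[45,20],"lxc":{"h":78,"is":88,"mj":52,"y":48},"yf":[81,74,70,5,71,68]}
After op 7 (replace /fpo/0 18): {"at":84,"b":{"w":6,"wjc":82,"xt":82},"fpo":[18,20],"lxc":{"h":78,"is":88,"mj":52,"y":48},"yf":[81,74,70,5,71,68]}
After op 8 (remove /yf/4): {"at":84,"b":{"w":6,"wjc":82,"xt":82},"fpo":[18,20],"lxc":{"h":78,"is":88,"mj":52,"y":48},"yf":[81,74,70,5,68]}
After op 9 (add /tw 79): {"at":84,"b":{"w":6,"wjc":82,"xt":82},"fpo":[18,20],"lxc":{"h":78,"is":88,"mj":52,"y":48},"tw":79,"yf":[81,74,70,5,68]}
After op 10 (add /r 15): {"at":84,"b":{"w":6,"wjc":82,"xt":82},"fpo":[18,20],"lxc":{"h":78,"is":88,"mj":52,"y":48},"r":15,"tw":79,"yf":[81,74,70,5,68]}
After op 11 (replace /r 40): {"at":84,"b":{"w":6,"wjc":82,"xt":82},"fpo":[18,20],"lxc":{"h":78,"is":88,"mj":52,"y":48},"r":40,"tw":79,"yf":[81,74,70,5,68]}
After op 12 (replace /fpo/0 78): {"at":84,"b":{"w":6,"wjc":82,"xt":82},"fpo":[78,20],"lxc":{"h":78,"is":88,"mj":52,"y":48},"r":40,"tw":79,"yf":[81,74,70,5,68]}
After op 13 (replace /b/xt 70): {"at":84,"b":{"w":6,"wjc":82,"xt":70},"fpo":[78,20],"lxc":{"h":78,"is":88,"mj":52,"y":48},"r":40,"tw":79,"yf":[81,74,70,5,68]}
After op 14 (replace /tw 44): {"at":84,"b":{"w":6,"wjc":82,"xt":70},"fpo":[78,20],"lxc":{"h":78,"is":88,"mj":52,"y":48},"r":40,"tw":44,"yf":[81,74,70,5,68]}
After op 15 (add /p 28): {"at":84,"b":{"w":6,"wjc":82,"xt":70},"fpo":[78,20],"lxc":{"h":78,"is":88,"mj":52,"y":48},"p":28,"r":40,"tw":44,"yf":[81,74,70,5,68]}
After op 16 (remove /lxc/y): {"at":84,"b":{"w":6,"wjc":82,"xt":70},"fpo":[78,20],"lxc":{"h":78,"is":88,"mj":52},"p":28,"r":40,"tw":44,"yf":[81,74,70,5,68]}
After op 17 (add /b/wjc 82): {"at":84,"b":{"w":6,"wjc":82,"xt":70},"fpo":[78,20],"lxc":{"h":78,"is":88,"mj":52},"p":28,"r":40,"tw":44,"yf":[81,74,70,5,68]}
After op 18 (add /b 81): {"at":84,"b":81,"fpo":[78,20],"lxc":{"h":78,"is":88,"mj":52},"p":28,"r":40,"tw":44,"yf":[81,74,70,5,68]}
After op 19 (replace /fpo 85): {"at":84,"b":81,"fpo":85,"lxc":{"h":78,"is":88,"mj":52},"p":28,"r":40,"tw":44,"yf":[81,74,70,5,68]}
After op 20 (replace /yf 80): {"at":84,"b":81,"fpo":85,"lxc":{"h":78,"is":88,"mj":52},"p":28,"r":40,"tw":44,"yf":80}
After op 21 (remove /at): {"b":81,"fpo":85,"lxc":{"h":78,"is":88,"mj":52},"p":28,"r":40,"tw":44,"yf":80}
After op 22 (remove /b): {"fpo":85,"lxc":{"h":78,"is":88,"mj":52},"p":28,"r":40,"tw":44,"yf":80}
After op 23 (add /ou 93): {"fpo":85,"lxc":{"h":78,"is":88,"mj":52},"ou":93,"p":28,"r":40,"tw":44,"yf":80}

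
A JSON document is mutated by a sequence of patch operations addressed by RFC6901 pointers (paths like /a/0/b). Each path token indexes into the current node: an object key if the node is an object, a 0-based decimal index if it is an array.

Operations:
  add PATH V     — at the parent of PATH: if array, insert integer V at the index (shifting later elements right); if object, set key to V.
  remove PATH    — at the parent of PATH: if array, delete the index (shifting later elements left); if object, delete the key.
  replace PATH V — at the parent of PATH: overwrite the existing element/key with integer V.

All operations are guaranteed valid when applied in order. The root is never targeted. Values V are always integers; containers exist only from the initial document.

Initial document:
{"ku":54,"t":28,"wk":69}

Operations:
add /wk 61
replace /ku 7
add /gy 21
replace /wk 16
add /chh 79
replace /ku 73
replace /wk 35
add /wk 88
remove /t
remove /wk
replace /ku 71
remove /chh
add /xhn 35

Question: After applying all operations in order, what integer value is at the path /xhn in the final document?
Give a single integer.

After op 1 (add /wk 61): {"ku":54,"t":28,"wk":61}
After op 2 (replace /ku 7): {"ku":7,"t":28,"wk":61}
After op 3 (add /gy 21): {"gy":21,"ku":7,"t":28,"wk":61}
After op 4 (replace /wk 16): {"gy":21,"ku":7,"t":28,"wk":16}
After op 5 (add /chh 79): {"chh":79,"gy":21,"ku":7,"t":28,"wk":16}
After op 6 (replace /ku 73): {"chh":79,"gy":21,"ku":73,"t":28,"wk":16}
After op 7 (replace /wk 35): {"chh":79,"gy":21,"ku":73,"t":28,"wk":35}
After op 8 (add /wk 88): {"chh":79,"gy":21,"ku":73,"t":28,"wk":88}
After op 9 (remove /t): {"chh":79,"gy":21,"ku":73,"wk":88}
After op 10 (remove /wk): {"chh":79,"gy":21,"ku":73}
After op 11 (replace /ku 71): {"chh":79,"gy":21,"ku":71}
After op 12 (remove /chh): {"gy":21,"ku":71}
After op 13 (add /xhn 35): {"gy":21,"ku":71,"xhn":35}
Value at /xhn: 35

Answer: 35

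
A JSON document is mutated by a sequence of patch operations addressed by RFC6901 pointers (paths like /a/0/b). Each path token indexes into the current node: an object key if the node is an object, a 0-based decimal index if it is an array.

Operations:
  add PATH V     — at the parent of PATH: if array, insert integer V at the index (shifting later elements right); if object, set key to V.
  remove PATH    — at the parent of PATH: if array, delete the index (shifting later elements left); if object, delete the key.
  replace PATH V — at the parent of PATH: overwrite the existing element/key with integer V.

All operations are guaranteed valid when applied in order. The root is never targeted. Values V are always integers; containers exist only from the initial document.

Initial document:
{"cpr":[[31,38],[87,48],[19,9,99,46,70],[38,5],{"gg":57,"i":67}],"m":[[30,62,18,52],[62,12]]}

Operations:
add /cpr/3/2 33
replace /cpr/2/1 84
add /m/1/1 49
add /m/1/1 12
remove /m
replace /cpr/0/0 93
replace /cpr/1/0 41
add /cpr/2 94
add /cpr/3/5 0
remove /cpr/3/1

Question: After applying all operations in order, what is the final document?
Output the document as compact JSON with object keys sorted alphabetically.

After op 1 (add /cpr/3/2 33): {"cpr":[[31,38],[87,48],[19,9,99,46,70],[38,5,33],{"gg":57,"i":67}],"m":[[30,62,18,52],[62,12]]}
After op 2 (replace /cpr/2/1 84): {"cpr":[[31,38],[87,48],[19,84,99,46,70],[38,5,33],{"gg":57,"i":67}],"m":[[30,62,18,52],[62,12]]}
After op 3 (add /m/1/1 49): {"cpr":[[31,38],[87,48],[19,84,99,46,70],[38,5,33],{"gg":57,"i":67}],"m":[[30,62,18,52],[62,49,12]]}
After op 4 (add /m/1/1 12): {"cpr":[[31,38],[87,48],[19,84,99,46,70],[38,5,33],{"gg":57,"i":67}],"m":[[30,62,18,52],[62,12,49,12]]}
After op 5 (remove /m): {"cpr":[[31,38],[87,48],[19,84,99,46,70],[38,5,33],{"gg":57,"i":67}]}
After op 6 (replace /cpr/0/0 93): {"cpr":[[93,38],[87,48],[19,84,99,46,70],[38,5,33],{"gg":57,"i":67}]}
After op 7 (replace /cpr/1/0 41): {"cpr":[[93,38],[41,48],[19,84,99,46,70],[38,5,33],{"gg":57,"i":67}]}
After op 8 (add /cpr/2 94): {"cpr":[[93,38],[41,48],94,[19,84,99,46,70],[38,5,33],{"gg":57,"i":67}]}
After op 9 (add /cpr/3/5 0): {"cpr":[[93,38],[41,48],94,[19,84,99,46,70,0],[38,5,33],{"gg":57,"i":67}]}
After op 10 (remove /cpr/3/1): {"cpr":[[93,38],[41,48],94,[19,99,46,70,0],[38,5,33],{"gg":57,"i":67}]}

Answer: {"cpr":[[93,38],[41,48],94,[19,99,46,70,0],[38,5,33],{"gg":57,"i":67}]}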